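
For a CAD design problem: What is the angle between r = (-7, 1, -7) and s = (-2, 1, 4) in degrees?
r·s = -13, |r|² = 99, |s|² = 21
cos θ = -13/√2079 ≈ -0.2851
θ ≈ 106.6°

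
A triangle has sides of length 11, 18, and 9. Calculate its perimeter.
Perimeter = sum of all sides
Perimeter = 11 + 18 + 9
Perimeter = 38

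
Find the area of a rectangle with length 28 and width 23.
Area = length * width
Area = 28 * 23
Area = 644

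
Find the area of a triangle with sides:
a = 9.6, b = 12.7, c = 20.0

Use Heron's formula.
s = (a+b+c)/2 = (9.6+12.7+20.0)/2 = 21.15
A = √(s(s-a)(s-b)(s-c)) = √(21.15·11.55·8.45·1.15)
A = √2373.82 = 48.72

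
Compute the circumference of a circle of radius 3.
Circumference = 2 * pi * r
Circumference = 2 * pi * 3
Circumference = 18.85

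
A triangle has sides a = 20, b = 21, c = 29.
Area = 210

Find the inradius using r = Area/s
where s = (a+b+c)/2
s = (20+21+29)/2 = 35
r = Area/s = 210/35 = 6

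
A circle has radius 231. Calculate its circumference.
Circumference = 2 * pi * r
Circumference = 2 * pi * 231
Circumference = 1451.42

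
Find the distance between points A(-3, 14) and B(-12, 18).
Using the distance formula: d = sqrt((x₂-x₁)² + (y₂-y₁)²)
dx = (-12) - (-3) = -9
dy = 18 - 14 = 4
d = sqrt((-9)² + 4²) = sqrt(81 + 16) = sqrt(97) = 9.85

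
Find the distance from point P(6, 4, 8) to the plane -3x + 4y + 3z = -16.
d = |(-3)(6) + 4(4) + 3(8) - (-16)| / √((-3)² + 4² + 3²) = 38/√34 = 6.517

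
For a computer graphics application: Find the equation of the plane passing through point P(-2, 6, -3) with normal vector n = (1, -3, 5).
d = n·P = (1)(-2) + (-3)(6) + (5)(-3) = -35
Plane: x - 3y + 5z = -35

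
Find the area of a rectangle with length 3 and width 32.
Area = length * width
Area = 3 * 32
Area = 96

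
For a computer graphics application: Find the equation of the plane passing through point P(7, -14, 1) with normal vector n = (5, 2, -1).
d = n·P = (5)(7) + (2)(-14) + (-1)(1) = 6
Plane: 5x + 2y - z = 6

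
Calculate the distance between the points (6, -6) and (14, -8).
Using the distance formula: d = sqrt((x₂-x₁)² + (y₂-y₁)²)
dx = 14 - 6 = 8
dy = (-8) - (-6) = -2
d = sqrt(8² + (-2)²) = sqrt(64 + 4) = sqrt(68) = 8.25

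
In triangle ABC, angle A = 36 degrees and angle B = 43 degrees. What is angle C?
Sum of angles in a triangle = 180 degrees
Third angle = 180 - 36 - 43
Third angle = 101 degrees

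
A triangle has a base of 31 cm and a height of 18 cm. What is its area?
Area = (1/2) * base * height
Area = (1/2) * 31 * 18
Area = 279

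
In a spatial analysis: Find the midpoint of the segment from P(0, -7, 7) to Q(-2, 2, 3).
Midpoint = ((0-2)/2, (-7+2)/2, (7+3)/2) = (-1, -2.5, 5)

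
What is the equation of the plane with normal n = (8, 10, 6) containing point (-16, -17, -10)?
d = n·P = (8)(-16) + (10)(-17) + (6)(-10) = -358
Plane: 8x + 10y + 6z = -358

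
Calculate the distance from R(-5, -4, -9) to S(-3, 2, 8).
d = √[(2)² + (6)² + (17)²] = √329 = 18.14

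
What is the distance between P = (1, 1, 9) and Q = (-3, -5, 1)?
d = √[(-4)² + (-6)² + (-8)²] = √116 = 10.77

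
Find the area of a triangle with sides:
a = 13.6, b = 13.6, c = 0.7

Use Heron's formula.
s = (a+b+c)/2 = (13.6+13.6+0.7)/2 = 13.95
A = √(s(s-a)(s-b)(s-c)) = √(13.95·0.35·0.35·13.25)
A = √22.6426 = 4.758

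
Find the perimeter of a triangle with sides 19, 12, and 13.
Perimeter = sum of all sides
Perimeter = 19 + 12 + 13
Perimeter = 44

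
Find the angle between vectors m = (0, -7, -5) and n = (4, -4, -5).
m·n = 53, |m|² = 74, |n|² = 57
cos θ = 53/√4218 ≈ 0.8161
θ ≈ 35.31°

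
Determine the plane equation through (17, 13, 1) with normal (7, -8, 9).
d = n·P = (7)(17) + (-8)(13) + (9)(1) = 24
Plane: 7x - 8y + 9z = 24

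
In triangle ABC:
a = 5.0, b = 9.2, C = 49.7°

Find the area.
Using A = ½ab·sin(C):
A = ½·5.0·9.2·sin(49.7°) = ½·46·0.762668 = 17.54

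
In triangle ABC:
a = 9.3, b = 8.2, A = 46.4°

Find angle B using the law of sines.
sin(B)/b = sin(A)/a
sin(B) = b·sin(A)/a = 8.2·sin(46.4°)/9.3 = 0.638517
B = arcsin(0.638517) = 39.68°  (b ≤ a, so B ≤ A and the acute solution is unique)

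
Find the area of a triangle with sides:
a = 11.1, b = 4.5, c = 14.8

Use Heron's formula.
s = (a+b+c)/2 = (11.1+4.5+14.8)/2 = 15.2
A = √(s(s-a)(s-b)(s-c)) = √(15.2·4.1·10.7·0.4)
A = √266.73 = 16.33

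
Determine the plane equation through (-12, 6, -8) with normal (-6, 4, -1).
d = n·P = (-6)(-12) + (4)(6) + (-1)(-8) = 104
Plane: -6x + 4y - z = 104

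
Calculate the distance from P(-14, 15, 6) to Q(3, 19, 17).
d = √[(17)² + (4)² + (11)²] = √426 = 20.64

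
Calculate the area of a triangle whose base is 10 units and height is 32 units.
Area = (1/2) * base * height
Area = (1/2) * 10 * 32
Area = 160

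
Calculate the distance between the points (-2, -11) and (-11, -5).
Using the distance formula: d = sqrt((x₂-x₁)² + (y₂-y₁)²)
dx = (-11) - (-2) = -9
dy = (-5) - (-11) = 6
d = sqrt((-9)² + 6²) = sqrt(81 + 36) = sqrt(117) = 10.82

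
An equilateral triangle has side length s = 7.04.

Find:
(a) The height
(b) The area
(a) Height h = s·√3/2 = 7.04·√3/2 = 6.097
(b) Area = (√3/4)·s² = (√3/4)·7.04² = (√3/4)·49.5616 = 21.46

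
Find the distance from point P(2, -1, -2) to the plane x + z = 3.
d = |1(2) + 0(-1) + 1(-2) - (3)| / √(1² + 0² + 1²) = 3/√2 = 2.121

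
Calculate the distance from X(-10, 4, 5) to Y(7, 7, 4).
d = √[(17)² + (3)² + (-1)²] = √299 = 17.29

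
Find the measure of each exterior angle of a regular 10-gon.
Exterior angle of a regular n-gon = 360/n
Exterior angle = 360/10
Exterior angle = 36 degrees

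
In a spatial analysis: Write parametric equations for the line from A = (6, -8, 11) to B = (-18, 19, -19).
Direction vector d = B - A = (-24, 27, -30)
x = 6 - 24t, y = -8 + 27t, z = 11 - 30t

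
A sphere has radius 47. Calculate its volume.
Volume = (4/3) * pi * r³
Volume = (4/3) * pi * 47³
Volume = (4/3) * pi * 103823
Volume = 434892.77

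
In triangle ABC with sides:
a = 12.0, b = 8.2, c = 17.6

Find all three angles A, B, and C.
By the law of cosines:
cos(A) = (b² + c² - a²)/(2bc) = 0.807234  →  A = 36.17°
cos(B) = (a² + c² - b²)/(2ac) = 0.915057  →  B = 23.79°
cos(C) = (a² + b² - c²)/(2ab) = -0.500610  →  C = 120°
Check: A + B + C = 180.0° ✓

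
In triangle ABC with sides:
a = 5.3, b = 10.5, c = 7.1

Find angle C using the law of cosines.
cos(C) = (a² + b² - c²)/(2ab)
cos(C) = (5.3² + 10.5² - 7.1²)/(2·5.3·10.5) = 87.93/111.3 = 0.790027
C = arccos(0.790027) = 37.81°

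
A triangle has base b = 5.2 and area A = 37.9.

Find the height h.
A = ½bh  →  h = 2A/b
h = 2·37.9/5.2 = 14.58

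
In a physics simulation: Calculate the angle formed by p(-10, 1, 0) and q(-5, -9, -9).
p·q = 41, |p|² = 101, |q|² = 187
cos θ = 41/√18887 ≈ 0.2983
θ ≈ 72.64°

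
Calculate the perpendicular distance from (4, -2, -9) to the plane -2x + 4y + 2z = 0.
d = |(-2)(4) + 4(-2) + 2(-9) - (0)| / √((-2)² + 4² + 2²) = 34/√24 = 6.94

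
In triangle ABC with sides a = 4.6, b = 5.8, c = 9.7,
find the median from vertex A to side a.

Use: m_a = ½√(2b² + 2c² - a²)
m_a = ½√(2·5.8² + 2·9.7² - 4.6²)
m_a = ½√(67.28 + 188.18 - 21.16) = ½√234.3 = 7.653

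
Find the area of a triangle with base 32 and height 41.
Area = (1/2) * base * height
Area = (1/2) * 32 * 41
Area = 656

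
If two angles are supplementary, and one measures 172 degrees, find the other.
Supplementary angles sum to 180 degrees.
Other angle = 180 - 172
Other angle = 8 degrees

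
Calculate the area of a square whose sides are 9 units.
Area = s²
Area = 9²
Area = 81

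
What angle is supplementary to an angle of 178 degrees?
Supplementary angles sum to 180 degrees.
Other angle = 180 - 178
Other angle = 2 degrees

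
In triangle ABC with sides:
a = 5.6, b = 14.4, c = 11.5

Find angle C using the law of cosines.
cos(C) = (a² + b² - c²)/(2ab)
cos(C) = (5.6² + 14.4² - 11.5²)/(2·5.6·14.4) = 106.47/161.28 = 0.660156
C = arccos(0.660156) = 48.69°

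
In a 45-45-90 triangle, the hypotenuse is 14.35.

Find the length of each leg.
In a 45-45-90 triangle, hypotenuse = leg·√2  →  leg = hypotenuse/√2
leg = 14.35/√2 = 10.15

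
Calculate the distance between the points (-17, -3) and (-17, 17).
Using the distance formula: d = sqrt((x₂-x₁)² + (y₂-y₁)²)
dx = (-17) - (-17) = 0
dy = 17 - (-3) = 20
d = sqrt(0² + 20²) = sqrt(0 + 400) = sqrt(400) = 20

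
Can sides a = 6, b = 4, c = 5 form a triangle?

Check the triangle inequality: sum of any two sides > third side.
Yes, triangle inequality satisfied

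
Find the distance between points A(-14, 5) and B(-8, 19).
Using the distance formula: d = sqrt((x₂-x₁)² + (y₂-y₁)²)
dx = (-8) - (-14) = 6
dy = 19 - 5 = 14
d = sqrt(6² + 14²) = sqrt(36 + 196) = sqrt(232) = 15.23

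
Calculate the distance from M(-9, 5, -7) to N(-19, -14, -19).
d = √[(-10)² + (-19)² + (-12)²] = √605 = 24.6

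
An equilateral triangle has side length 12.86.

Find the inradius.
For an equilateral triangle, r = s/(2√3) where s is the side.
r = 12.86/(2√3) = 12.86/3.464102 = 3.712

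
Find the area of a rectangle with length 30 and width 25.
Area = length * width
Area = 30 * 25
Area = 750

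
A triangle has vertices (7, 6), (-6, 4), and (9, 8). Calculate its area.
Using the coordinate formula: Area = (1/2)|x₁(y₂-y₃) + x₂(y₃-y₁) + x₃(y₁-y₂)|
Area = (1/2)|7(4-8) + (-6)(8-6) + 9(6-4)|
Area = (1/2)|7*(-4) + (-6)*2 + 9*2|
Area = (1/2)|(-28) + (-12) + 18|
Area = (1/2)*22 = 11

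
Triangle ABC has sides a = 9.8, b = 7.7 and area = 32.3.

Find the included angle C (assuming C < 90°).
Area = ½ab·sin(C)  →  sin(C) = 2·Area/(ab)
sin(C) = 2·32.3/(9.8·7.7) = 0.856083
C = arcsin(0.856083) = 58.88°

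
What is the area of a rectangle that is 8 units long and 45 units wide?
Area = length * width
Area = 8 * 45
Area = 360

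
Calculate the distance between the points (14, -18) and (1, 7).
Using the distance formula: d = sqrt((x₂-x₁)² + (y₂-y₁)²)
dx = 1 - 14 = -13
dy = 7 - (-18) = 25
d = sqrt((-13)² + 25²) = sqrt(169 + 625) = sqrt(794) = 28.18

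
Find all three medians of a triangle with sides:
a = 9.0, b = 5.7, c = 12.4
Using m_x = ½√(2y² + 2z² - x²):
m_a = ½√(2·5.7² + 2·12.4² - 9.0²) = ½√291.5 = 8.537
m_b = ½√(2·9.0² + 2·12.4² - 5.7²) = ½√437.03 = 10.45
m_c = ½√(2·9.0² + 2·5.7² - 12.4²) = ½√73.22 = 4.278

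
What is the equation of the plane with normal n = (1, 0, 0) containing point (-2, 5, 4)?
d = n·P = (1)(-2) + (0)(5) + (0)(4) = -2
Plane: x = -2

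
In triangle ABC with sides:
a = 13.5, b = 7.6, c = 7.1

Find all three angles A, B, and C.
By the law of cosines:
cos(A) = (b² + c² - a²)/(2bc) = -0.686434  →  A = 133.3°
cos(B) = (a² + c² - b²)/(2ac) = 0.912363  →  B = 24.17°
cos(C) = (a² + b² - c²)/(2ab) = 0.923977  →  C = 22.49°
Check: A + B + C = 180.0° ✓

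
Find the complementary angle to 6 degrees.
Complementary angles sum to 90 degrees.
Other angle = 90 - 6
Other angle = 84 degrees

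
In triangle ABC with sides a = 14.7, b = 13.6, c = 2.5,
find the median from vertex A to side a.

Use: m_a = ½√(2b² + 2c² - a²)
m_a = ½√(2·13.6² + 2·2.5² - 14.7²)
m_a = ½√(369.92 + 12.5 - 216.09) = ½√166.33 = 6.448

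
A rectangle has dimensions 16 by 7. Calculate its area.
Area = length * width
Area = 16 * 7
Area = 112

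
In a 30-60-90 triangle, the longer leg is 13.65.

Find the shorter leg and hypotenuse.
In a 30-60-90 triangle, sides are in ratio 1 : √3 : 2.
Long leg = short leg·√3  →  short leg = 13.65/√3 = 7.881
Hypotenuse = 2·(short leg) = 2·13.65/√3 = 15.76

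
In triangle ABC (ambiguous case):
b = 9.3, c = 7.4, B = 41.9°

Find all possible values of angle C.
sin(C)/c = sin(B)/b  →  sin(C) = c·sin(B)/b = 7.4·sin(41.9°)/9.3 = 0.531394
C₁ = arcsin(0.531394) = 32.1°,  C₂ = 180° - C₁ = 147.9°
Check C₂: A = 180° - 41.9° - 147.9° = -9.8° ≤ 0, rejected
C = 32.1° (one solution)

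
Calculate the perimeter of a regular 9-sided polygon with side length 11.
Perimeter = number of sides * side length
Perimeter = 9 * 11
Perimeter = 99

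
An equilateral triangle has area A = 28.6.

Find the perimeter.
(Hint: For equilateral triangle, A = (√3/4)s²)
A = (√3/4)s²  →  s² = 4A/√3 = 4·28.6/√3 = 66.0489
s = 8.12705
Perimeter = 3s = 24.38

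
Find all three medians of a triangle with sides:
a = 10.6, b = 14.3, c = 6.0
Using m_x = ½√(2y² + 2z² - x²):
m_a = ½√(2·14.3² + 2·6.0² - 10.6²) = ½√368.62 = 9.6
m_b = ½√(2·10.6² + 2·6.0² - 14.3²) = ½√92.23 = 4.802
m_c = ½√(2·10.6² + 2·14.3² - 6.0²) = ½√597.7 = 12.22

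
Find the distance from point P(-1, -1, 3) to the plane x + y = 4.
d = |1(-1) + 1(-1) + 0(3) - (4)| / √(1² + 1² + 0²) = 6/√2 = 4.243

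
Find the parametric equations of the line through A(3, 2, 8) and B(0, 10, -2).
Direction vector d = B - A = (-3, 8, -10)
x = 3 - 3t, y = 2 + 8t, z = 8 - 10t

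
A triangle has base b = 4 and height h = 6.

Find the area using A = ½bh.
A = ½·4·6 = 12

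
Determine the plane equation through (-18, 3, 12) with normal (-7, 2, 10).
d = n·P = (-7)(-18) + (2)(3) + (10)(12) = 252
Plane: -7x + 2y + 10z = 252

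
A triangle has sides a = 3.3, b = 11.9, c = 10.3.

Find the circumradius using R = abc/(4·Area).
s = (a+b+c)/2 = 12.75
Area = √(s(s-a)(s-b)(s-c)) = √(12.75·9.45·0.85·2.45) = 15.8403
R = abc/(4·Area) = (3.3·11.9·10.3)/(4·15.8403) = 404.481/63.3612 = 6.384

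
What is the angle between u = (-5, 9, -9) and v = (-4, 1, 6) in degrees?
u·v = -25, |u|² = 187, |v|² = 53
cos θ = -25/√9911 ≈ -0.2511
θ ≈ 104.5°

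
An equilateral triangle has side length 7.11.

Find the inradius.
For an equilateral triangle, r = s/(2√3) where s is the side.
r = 7.11/(2√3) = 7.11/3.464102 = 2.052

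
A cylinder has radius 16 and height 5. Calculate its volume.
Volume = pi * r² * h
Volume = pi * 16² * 5
Volume = pi * 256 * 5
Volume = pi * 1280
Volume = 4021.24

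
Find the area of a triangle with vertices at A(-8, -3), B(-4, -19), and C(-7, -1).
Using the coordinate formula: Area = (1/2)|x₁(y₂-y₃) + x₂(y₃-y₁) + x₃(y₁-y₂)|
Area = (1/2)|(-8)((-19)-(-1)) + (-4)((-1)-(-3)) + (-7)((-3)-(-19))|
Area = (1/2)|(-8)*(-18) + (-4)*2 + (-7)*16|
Area = (1/2)|144 + (-8) + (-112)|
Area = (1/2)*24 = 12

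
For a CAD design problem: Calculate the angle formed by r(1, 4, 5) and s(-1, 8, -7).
r·s = -4, |r|² = 42, |s|² = 114
cos θ = -4/√4788 ≈ -0.05781
θ ≈ 93.31°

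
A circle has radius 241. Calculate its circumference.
Circumference = 2 * pi * r
Circumference = 2 * pi * 241
Circumference = 1514.25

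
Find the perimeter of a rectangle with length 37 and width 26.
Perimeter = 2 * (length + width)
Perimeter = 2 * (37 + 26)
Perimeter = 2 * 63
Perimeter = 126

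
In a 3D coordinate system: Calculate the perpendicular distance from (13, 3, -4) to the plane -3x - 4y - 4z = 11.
d = |(-3)(13) + (-4)(3) + (-4)(-4) - (11)| / √((-3)² + (-4)² + (-4)²) = 46/√41 = 7.184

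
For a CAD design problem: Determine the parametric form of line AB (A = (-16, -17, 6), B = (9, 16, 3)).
Direction vector d = B - A = (25, 33, -3)
x = -16 + 25t, y = -17 + 33t, z = 6 - 3t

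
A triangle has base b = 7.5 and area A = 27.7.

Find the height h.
A = ½bh  →  h = 2A/b
h = 2·27.7/7.5 = 7.387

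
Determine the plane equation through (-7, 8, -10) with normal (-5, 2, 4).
d = n·P = (-5)(-7) + (2)(8) + (4)(-10) = 11
Plane: -5x + 2y + 4z = 11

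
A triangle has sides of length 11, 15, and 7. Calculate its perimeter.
Perimeter = sum of all sides
Perimeter = 11 + 15 + 7
Perimeter = 33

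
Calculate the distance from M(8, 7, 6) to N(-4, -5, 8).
d = √[(-12)² + (-12)² + (2)²] = √292 = 17.09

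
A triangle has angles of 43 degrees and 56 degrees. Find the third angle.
Sum of angles in a triangle = 180 degrees
Third angle = 180 - 43 - 56
Third angle = 81 degrees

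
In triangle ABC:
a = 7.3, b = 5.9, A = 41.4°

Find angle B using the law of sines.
sin(B)/b = sin(A)/a
sin(B) = b·sin(A)/a = 5.9·sin(41.4°)/7.3 = 0.534485
B = arcsin(0.534485) = 32.31°  (b ≤ a, so B ≤ A and the acute solution is unique)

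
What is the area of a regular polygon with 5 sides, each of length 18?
For a regular 5-gon with side length s = 18:
Apothem a = s / (2*tan(pi/5)) = 18 / (2*tan(pi/5)) ≈ 12.3874
Perimeter P = 5 * 18 = 90
Area = (1/2) * P * a = (1/2) * 90 * 12.3874 = 557.43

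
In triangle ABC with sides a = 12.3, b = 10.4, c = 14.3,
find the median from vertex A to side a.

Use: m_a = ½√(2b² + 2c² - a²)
m_a = ½√(2·10.4² + 2·14.3² - 12.3²)
m_a = ½√(216.32 + 408.98 - 151.29) = ½√474.01 = 10.89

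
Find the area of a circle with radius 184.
Area = pi * r²
Area = pi * 184²
Area = pi * 33856
Area = 106361.76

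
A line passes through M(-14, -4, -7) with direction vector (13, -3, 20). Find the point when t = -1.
P(-1) = (-14 + 13(-1), -4 + (-3)(-1), -7 + 20(-1)) = (-27, -1, -27)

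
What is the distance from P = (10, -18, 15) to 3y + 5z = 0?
d = |0(10) + 3(-18) + 5(15) - (0)| / √(0² + 3² + 5²) = 21/√34 = 3.601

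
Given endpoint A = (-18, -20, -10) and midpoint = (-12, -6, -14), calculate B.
B = (2×(-12) - (-18), 2×(-6) - (-20), 2×(-14) - (-10)) = (-6, 8, -18)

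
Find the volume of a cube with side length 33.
Volume = s³
Volume = 33³
Volume = 35937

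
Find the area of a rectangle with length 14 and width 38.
Area = length * width
Area = 14 * 38
Area = 532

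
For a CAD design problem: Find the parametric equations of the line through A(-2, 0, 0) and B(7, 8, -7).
Direction vector d = B - A = (9, 8, -7)
x = -2 + 9t, y = 0 + 8t, z = 0 - 7t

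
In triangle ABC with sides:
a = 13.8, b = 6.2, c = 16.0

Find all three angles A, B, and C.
By the law of cosines:
cos(A) = (b² + c² - a²)/(2bc) = 0.524194  →  A = 58.39°
cos(B) = (a² + c² - b²)/(2ac) = 0.923913  →  B = 22.49°
cos(C) = (a² + b² - c²)/(2ab) = -0.158485  →  C = 99.12°
Check: A + B + C = 180.0° ✓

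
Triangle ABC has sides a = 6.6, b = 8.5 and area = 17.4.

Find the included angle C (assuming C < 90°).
Area = ½ab·sin(C)  →  sin(C) = 2·Area/(ab)
sin(C) = 2·17.4/(6.6·8.5) = 0.620321
C = arcsin(0.620321) = 38.34°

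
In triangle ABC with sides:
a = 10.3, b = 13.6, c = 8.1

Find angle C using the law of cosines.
cos(C) = (a² + b² - c²)/(2ab)
cos(C) = (10.3² + 13.6² - 8.1²)/(2·10.3·13.6) = 225.44/280.16 = 0.804683
C = arccos(0.804683) = 36.42°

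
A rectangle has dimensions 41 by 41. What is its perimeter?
Perimeter = 2 * (length + width)
Perimeter = 2 * (41 + 41)
Perimeter = 2 * 82
Perimeter = 164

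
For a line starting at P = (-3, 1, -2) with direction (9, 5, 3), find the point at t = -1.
P(-1) = (-3 + 9(-1), 1 + 5(-1), -2 + 3(-1)) = (-12, -4, -5)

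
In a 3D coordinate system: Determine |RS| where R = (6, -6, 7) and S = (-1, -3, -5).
d = √[(-7)² + (3)² + (-12)²] = √202 = 14.21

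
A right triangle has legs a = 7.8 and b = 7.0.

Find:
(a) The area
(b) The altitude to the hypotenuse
(a) Area = ½ab = ½·7.8·7.0 = 27.3
(b) Hypotenuse c = √(7.8² + 7.0²) = √109.84 = 10.4805
    Area = ½·c·h_c  →  h_c = 2·Area/c = 2·27.3/10.4805 = 5.21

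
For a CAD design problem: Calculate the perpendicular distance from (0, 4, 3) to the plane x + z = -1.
d = |1(0) + 0(4) + 1(3) - (-1)| / √(1² + 0² + 1²) = 4/√2 = 2.828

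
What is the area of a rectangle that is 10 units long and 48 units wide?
Area = length * width
Area = 10 * 48
Area = 480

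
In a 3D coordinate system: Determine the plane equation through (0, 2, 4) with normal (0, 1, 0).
d = n·P = (0)(0) + (1)(2) + (0)(4) = 2
Plane: y = 2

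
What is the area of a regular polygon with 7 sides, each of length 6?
For a regular 7-gon with side length s = 6:
Apothem a = s / (2*tan(pi/7)) = 6 / (2*tan(pi/7)) ≈ 6.2296
Perimeter P = 7 * 6 = 42
Area = (1/2) * P * a = (1/2) * 42 * 6.2296 = 130.82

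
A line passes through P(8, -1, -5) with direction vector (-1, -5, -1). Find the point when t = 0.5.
P(0.5) = (8 + (-1)(0.5), -1 + (-5)(0.5), -5 + (-1)(0.5)) = (7.5, -3.5, -5.5)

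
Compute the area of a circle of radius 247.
Area = pi * r²
Area = pi * 247²
Area = pi * 61009
Area = 191665.43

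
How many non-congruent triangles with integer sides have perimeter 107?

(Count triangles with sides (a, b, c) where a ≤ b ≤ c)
With a ≤ b ≤ c and a + b + c = 107, the triangle inequality a + b > c gives c < 107/2, so c ≤ 53.
Iterate a from 1 to ⌊p/3⌋ = 35; for each a, b ranges from a to ⌊(p−a)/2⌋ with c = p − a − b, keeping only c ≥ b.
Triples: (1, 53, 53), (2, 52, 53), (3, 51, 53), …
Count = 252 triangles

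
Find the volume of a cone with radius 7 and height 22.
Volume = (1/3) * pi * r² * h
Volume = (1/3) * pi * 7² * 22
Volume = (1/3) * pi * 49 * 22
Volume = (1/3) * pi * 1078
Volume = 1128.88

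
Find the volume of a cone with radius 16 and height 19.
Volume = (1/3) * pi * r² * h
Volume = (1/3) * pi * 16² * 19
Volume = (1/3) * pi * 256 * 19
Volume = (1/3) * pi * 4864
Volume = 5093.57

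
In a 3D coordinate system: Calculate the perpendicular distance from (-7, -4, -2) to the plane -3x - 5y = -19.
d = |(-3)(-7) + (-5)(-4) + 0(-2) - (-19)| / √((-3)² + (-5)² + 0²) = 60/√34 = 10.29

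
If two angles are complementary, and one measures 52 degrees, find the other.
Complementary angles sum to 90 degrees.
Other angle = 90 - 52
Other angle = 38 degrees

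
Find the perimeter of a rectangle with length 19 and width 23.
Perimeter = 2 * (length + width)
Perimeter = 2 * (19 + 23)
Perimeter = 2 * 42
Perimeter = 84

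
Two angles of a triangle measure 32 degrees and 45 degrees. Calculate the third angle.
Sum of angles in a triangle = 180 degrees
Third angle = 180 - 32 - 45
Third angle = 103 degrees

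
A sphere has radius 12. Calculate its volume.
Volume = (4/3) * pi * r³
Volume = (4/3) * pi * 12³
Volume = (4/3) * pi * 1728
Volume = 7238.23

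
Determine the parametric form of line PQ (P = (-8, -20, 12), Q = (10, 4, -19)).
Direction vector d = Q - P = (18, 24, -31)
x = -8 + 18t, y = -20 + 24t, z = 12 - 31t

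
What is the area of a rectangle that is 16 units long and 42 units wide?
Area = length * width
Area = 16 * 42
Area = 672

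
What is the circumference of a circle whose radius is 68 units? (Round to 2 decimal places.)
Circumference = 2 * pi * r
Circumference = 2 * pi * 68
Circumference = 427.26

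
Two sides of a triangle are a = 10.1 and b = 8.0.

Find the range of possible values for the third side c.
By the triangle inequality: |a - b| < c < a + b
|10.1 - 8.0| < c < 10.1 + 8.0
2.1 < c < 18.1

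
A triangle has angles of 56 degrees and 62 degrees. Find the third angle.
Sum of angles in a triangle = 180 degrees
Third angle = 180 - 56 - 62
Third angle = 62 degrees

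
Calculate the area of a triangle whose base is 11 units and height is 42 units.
Area = (1/2) * base * height
Area = (1/2) * 11 * 42
Area = 231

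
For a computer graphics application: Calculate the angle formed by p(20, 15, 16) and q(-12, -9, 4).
p·q = -311, |p|² = 881, |q|² = 241
cos θ = -311/√212321 ≈ -0.6749
θ ≈ 132.4°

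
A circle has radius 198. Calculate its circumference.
Circumference = 2 * pi * r
Circumference = 2 * pi * 198
Circumference = 1244.07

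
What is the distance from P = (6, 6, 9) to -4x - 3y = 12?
d = |(-4)(6) + (-3)(6) + 0(9) - (12)| / √((-4)² + (-3)² + 0²) = 54/√25 = 10.8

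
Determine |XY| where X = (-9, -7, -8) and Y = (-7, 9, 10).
d = √[(2)² + (16)² + (18)²] = √584 = 24.17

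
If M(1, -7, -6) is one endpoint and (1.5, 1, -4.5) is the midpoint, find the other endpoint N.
N = (2×1.5 - 1, 2×1 - (-7), 2×(-4.5) - (-6)) = (2, 9, -3)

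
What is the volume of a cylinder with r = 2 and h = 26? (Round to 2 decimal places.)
Volume = pi * r² * h
Volume = pi * 2² * 26
Volume = pi * 4 * 26
Volume = pi * 104
Volume = 326.73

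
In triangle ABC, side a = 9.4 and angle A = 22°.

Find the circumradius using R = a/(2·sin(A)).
R = a/(2·sin(A)) = 9.4/(2·sin(22°))
R = 9.4/(2·0.374607) = 9.4/0.749213 = 12.55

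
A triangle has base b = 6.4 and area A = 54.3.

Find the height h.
A = ½bh  →  h = 2A/b
h = 2·54.3/6.4 = 16.97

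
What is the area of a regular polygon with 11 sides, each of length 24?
For a regular 11-gon with side length s = 24:
Apothem a = s / (2*tan(pi/11)) = 24 / (2*tan(pi/11)) ≈ 40.86825
Perimeter P = 11 * 24 = 264
Area = (1/2) * P * a = (1/2) * 264 * 40.86825 = 5394.61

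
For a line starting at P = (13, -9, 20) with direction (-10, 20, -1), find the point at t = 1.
P(1) = (13 + (-10)(1), -9 + 20(1), 20 + (-1)(1)) = (3, 11, 19)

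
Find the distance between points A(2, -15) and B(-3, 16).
Using the distance formula: d = sqrt((x₂-x₁)² + (y₂-y₁)²)
dx = (-3) - 2 = -5
dy = 16 - (-15) = 31
d = sqrt((-5)² + 31²) = sqrt(25 + 961) = sqrt(986) = 31.40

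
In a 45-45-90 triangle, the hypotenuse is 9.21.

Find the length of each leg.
In a 45-45-90 triangle, hypotenuse = leg·√2  →  leg = hypotenuse/√2
leg = 9.21/√2 = 6.512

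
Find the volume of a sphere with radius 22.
Volume = (4/3) * pi * r³
Volume = (4/3) * pi * 22³
Volume = (4/3) * pi * 10648
Volume = 44602.24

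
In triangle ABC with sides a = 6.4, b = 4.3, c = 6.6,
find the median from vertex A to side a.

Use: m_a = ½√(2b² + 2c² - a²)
m_a = ½√(2·4.3² + 2·6.6² - 6.4²)
m_a = ½√(36.98 + 87.12 - 40.96) = ½√83.14 = 4.559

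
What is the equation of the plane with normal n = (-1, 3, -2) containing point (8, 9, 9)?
d = n·P = (-1)(8) + (3)(9) + (-2)(9) = 1
Plane: -x + 3y - 2z = 1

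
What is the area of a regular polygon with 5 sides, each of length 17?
For a regular 5-gon with side length s = 17:
Apothem a = s / (2*tan(pi/5)) = 17 / (2*tan(pi/5)) ≈ 11.6992
Perimeter P = 5 * 17 = 85
Area = (1/2) * P * a = (1/2) * 85 * 11.6992 = 497.22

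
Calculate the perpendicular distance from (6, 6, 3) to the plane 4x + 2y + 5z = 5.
d = |4(6) + 2(6) + 5(3) - (5)| / √(4² + 2² + 5²) = 46/√45 = 6.857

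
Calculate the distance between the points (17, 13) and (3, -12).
Using the distance formula: d = sqrt((x₂-x₁)² + (y₂-y₁)²)
dx = 3 - 17 = -14
dy = (-12) - 13 = -25
d = sqrt((-14)² + (-25)²) = sqrt(196 + 625) = sqrt(821) = 28.65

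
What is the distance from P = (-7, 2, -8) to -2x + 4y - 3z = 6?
d = |(-2)(-7) + 4(2) + (-3)(-8) - (6)| / √((-2)² + 4² + (-3)²) = 40/√29 = 7.428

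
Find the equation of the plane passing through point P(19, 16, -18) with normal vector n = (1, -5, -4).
d = n·P = (1)(19) + (-5)(16) + (-4)(-18) = 11
Plane: x - 5y - 4z = 11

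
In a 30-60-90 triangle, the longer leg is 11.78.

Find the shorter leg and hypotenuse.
In a 30-60-90 triangle, sides are in ratio 1 : √3 : 2.
Long leg = short leg·√3  →  short leg = 11.78/√3 = 6.801
Hypotenuse = 2·(short leg) = 2·11.78/√3 = 13.6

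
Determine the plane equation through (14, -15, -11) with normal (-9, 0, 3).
d = n·P = (-9)(14) + (0)(-15) + (3)(-11) = -159
Plane: -9x + 3z = -159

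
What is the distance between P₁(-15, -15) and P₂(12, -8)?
Using the distance formula: d = sqrt((x₂-x₁)² + (y₂-y₁)²)
dx = 12 - (-15) = 27
dy = (-8) - (-15) = 7
d = sqrt(27² + 7²) = sqrt(729 + 49) = sqrt(778) = 27.89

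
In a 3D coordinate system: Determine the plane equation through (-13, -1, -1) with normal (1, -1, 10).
d = n·P = (1)(-13) + (-1)(-1) + (10)(-1) = -22
Plane: x - y + 10z = -22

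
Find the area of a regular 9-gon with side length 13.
For a regular 9-gon with side length s = 13:
Apothem a = s / (2*tan(pi/9)) = 13 / (2*tan(pi/9)) ≈ 17.8586
Perimeter P = 9 * 13 = 117
Area = (1/2) * P * a = (1/2) * 117 * 17.8586 = 1044.73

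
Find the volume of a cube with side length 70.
Volume = s³
Volume = 70³
Volume = 343000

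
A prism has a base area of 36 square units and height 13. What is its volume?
Volume = base area * height
Volume = 36 * 13
Volume = 468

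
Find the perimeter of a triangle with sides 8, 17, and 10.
Perimeter = sum of all sides
Perimeter = 8 + 17 + 10
Perimeter = 35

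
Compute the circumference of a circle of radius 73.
Circumference = 2 * pi * r
Circumference = 2 * pi * 73
Circumference = 458.67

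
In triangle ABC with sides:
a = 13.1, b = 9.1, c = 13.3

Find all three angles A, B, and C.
By the law of cosines:
cos(A) = (b² + c² - a²)/(2bc) = 0.363918  →  A = 68.66°
cos(B) = (a² + c² - b²)/(2ac) = 0.762469  →  B = 40.32°
cos(C) = (a² + b² - c²)/(2ab) = 0.325182  →  C = 71.02°
Check: A + B + C = 180.0° ✓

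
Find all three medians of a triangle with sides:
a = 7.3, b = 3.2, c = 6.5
Using m_x = ½√(2y² + 2z² - x²):
m_a = ½√(2·3.2² + 2·6.5² - 7.3²) = ½√51.69 = 3.595
m_b = ½√(2·7.3² + 2·6.5² - 3.2²) = ½√180.84 = 6.724
m_c = ½√(2·7.3² + 2·3.2² - 6.5²) = ½√84.81 = 4.605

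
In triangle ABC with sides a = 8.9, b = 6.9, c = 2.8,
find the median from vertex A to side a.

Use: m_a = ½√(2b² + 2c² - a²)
m_a = ½√(2·6.9² + 2·2.8² - 8.9²)
m_a = ½√(95.22 + 15.68 - 79.21) = ½√31.69 = 2.815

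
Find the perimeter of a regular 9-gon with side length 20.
Perimeter = number of sides * side length
Perimeter = 9 * 20
Perimeter = 180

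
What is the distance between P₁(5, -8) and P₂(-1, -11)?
Using the distance formula: d = sqrt((x₂-x₁)² + (y₂-y₁)²)
dx = (-1) - 5 = -6
dy = (-11) - (-8) = -3
d = sqrt((-6)² + (-3)²) = sqrt(36 + 9) = sqrt(45) = 6.71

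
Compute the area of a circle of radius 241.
Area = pi * r²
Area = pi * 241²
Area = pi * 58081
Area = 182466.84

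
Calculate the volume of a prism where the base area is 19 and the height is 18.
Volume = base area * height
Volume = 19 * 18
Volume = 342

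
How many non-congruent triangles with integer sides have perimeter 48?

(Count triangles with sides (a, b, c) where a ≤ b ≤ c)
With a ≤ b ≤ c and a + b + c = 48, the triangle inequality a + b > c gives c < 48/2, so c ≤ 23.
Iterate a from 1 to ⌊p/3⌋ = 16; for each a, b ranges from a to ⌊(p−a)/2⌋ with c = p − a − b, keeping only c ≥ b.
Triples: (2, 23, 23), (3, 22, 23), (4, 21, 23), …
Count = 48 triangles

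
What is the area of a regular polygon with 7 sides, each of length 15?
For a regular 7-gon with side length s = 15:
Apothem a = s / (2*tan(pi/7)) = 15 / (2*tan(pi/7)) ≈ 15.5739
Perimeter P = 7 * 15 = 105
Area = (1/2) * P * a = (1/2) * 105 * 15.5739 = 817.63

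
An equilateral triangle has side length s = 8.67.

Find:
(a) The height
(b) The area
(a) Height h = s·√3/2 = 8.67·√3/2 = 7.508
(b) Area = (√3/4)·s² = (√3/4)·8.67² = (√3/4)·75.1689 = 32.55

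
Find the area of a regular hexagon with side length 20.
For a regular 6-gon with side length s = 20:
Apothem a = s / (2*tan(pi/6)) = 20 / (2*tan(pi/6)) ≈ 17.3205
Perimeter P = 6 * 20 = 120
Area = (1/2) * P * a = (1/2) * 120 * 17.3205 = 1039.23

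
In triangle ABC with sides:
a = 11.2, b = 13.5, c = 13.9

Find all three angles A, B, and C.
By the law of cosines:
cos(A) = (b² + c² - a²)/(2bc) = 0.666187  →  A = 48.23°
cos(B) = (a² + c² - b²)/(2ac) = 0.438078  →  B = 64.02°
cos(C) = (a² + b² - c²)/(2ab) = 0.378571  →  C = 67.75°
Check: A + B + C = 180.0° ✓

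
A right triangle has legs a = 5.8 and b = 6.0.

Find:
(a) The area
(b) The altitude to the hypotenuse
(a) Area = ½ab = ½·5.8·6.0 = 17.4
(b) Hypotenuse c = √(5.8² + 6.0²) = √69.64 = 8.34506
    Area = ½·c·h_c  →  h_c = 2·Area/c = 2·17.4/8.34506 = 4.17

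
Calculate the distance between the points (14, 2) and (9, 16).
Using the distance formula: d = sqrt((x₂-x₁)² + (y₂-y₁)²)
dx = 9 - 14 = -5
dy = 16 - 2 = 14
d = sqrt((-5)² + 14²) = sqrt(25 + 196) = sqrt(221) = 14.87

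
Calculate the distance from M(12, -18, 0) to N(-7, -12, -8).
d = √[(-19)² + (6)² + (-8)²] = √461 = 21.47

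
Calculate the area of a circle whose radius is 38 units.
Area = pi * r²
Area = pi * 38²
Area = pi * 1444
Area = 4536.46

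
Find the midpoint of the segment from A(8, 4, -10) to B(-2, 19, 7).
Midpoint = ((8-2)/2, (4+19)/2, (-10+7)/2) = (3, 11.5, -1.5)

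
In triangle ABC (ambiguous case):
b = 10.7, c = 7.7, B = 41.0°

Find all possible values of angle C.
sin(C)/c = sin(B)/b  →  sin(C) = c·sin(B)/b = 7.7·sin(41.0°)/10.7 = 0.472117
C₁ = arcsin(0.472117) = 28.17°,  C₂ = 180° - C₁ = 151.83°
Check C₂: A = 180° - 41.0° - 151.83° = -12.83° ≤ 0, rejected
C = 28.17° (one solution)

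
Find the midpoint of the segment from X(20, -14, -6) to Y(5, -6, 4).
Midpoint = ((20+5)/2, (-14-6)/2, (-6+4)/2) = (12.5, -10, -1)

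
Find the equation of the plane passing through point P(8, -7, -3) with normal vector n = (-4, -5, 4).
d = n·P = (-4)(8) + (-5)(-7) + (4)(-3) = -9
Plane: -4x - 5y + 4z = -9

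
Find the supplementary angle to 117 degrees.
Supplementary angles sum to 180 degrees.
Other angle = 180 - 117
Other angle = 63 degrees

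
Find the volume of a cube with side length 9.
Volume = s³
Volume = 9³
Volume = 729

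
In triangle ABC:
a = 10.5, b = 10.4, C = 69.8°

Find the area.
Using A = ½ab·sin(C):
A = ½·10.5·10.4·sin(69.8°) = ½·109.2·0.938493 = 51.24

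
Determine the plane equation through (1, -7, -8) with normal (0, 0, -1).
d = n·P = (0)(1) + (0)(-7) + (-1)(-8) = 8
Plane: -z = 8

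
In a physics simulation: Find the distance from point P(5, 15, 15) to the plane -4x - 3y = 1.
d = |(-4)(5) + (-3)(15) + 0(15) - (1)| / √((-4)² + (-3)² + 0²) = 66/√25 = 13.2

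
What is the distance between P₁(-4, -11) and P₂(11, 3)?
Using the distance formula: d = sqrt((x₂-x₁)² + (y₂-y₁)²)
dx = 11 - (-4) = 15
dy = 3 - (-11) = 14
d = sqrt(15² + 14²) = sqrt(225 + 196) = sqrt(421) = 20.52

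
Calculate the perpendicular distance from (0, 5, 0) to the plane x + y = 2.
d = |1(0) + 1(5) + 0(0) - (2)| / √(1² + 1² + 0²) = 3/√2 = 2.121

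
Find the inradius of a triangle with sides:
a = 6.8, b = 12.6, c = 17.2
s = (a+b+c)/2 = (6.8+12.6+17.2)/2 = 18.3
Area = √(s(s-a)(s-b)(s-c)) = √(18.3·11.5·5.7·1.1) = 36.3252
r = Area/s = 36.3252/18.3 = 1.985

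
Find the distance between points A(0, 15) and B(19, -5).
Using the distance formula: d = sqrt((x₂-x₁)² + (y₂-y₁)²)
dx = 19 - 0 = 19
dy = (-5) - 15 = -20
d = sqrt(19² + (-20)²) = sqrt(361 + 400) = sqrt(761) = 27.59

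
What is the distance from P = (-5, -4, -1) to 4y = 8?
d = |0(-5) + 4(-4) + 0(-1) - (8)| / √(0² + 4² + 0²) = 24/√16 = 6.0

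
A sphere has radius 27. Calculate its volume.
Volume = (4/3) * pi * r³
Volume = (4/3) * pi * 27³
Volume = (4/3) * pi * 19683
Volume = 82447.96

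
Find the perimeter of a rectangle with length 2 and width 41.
Perimeter = 2 * (length + width)
Perimeter = 2 * (2 + 41)
Perimeter = 2 * 43
Perimeter = 86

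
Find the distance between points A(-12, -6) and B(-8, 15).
Using the distance formula: d = sqrt((x₂-x₁)² + (y₂-y₁)²)
dx = (-8) - (-12) = 4
dy = 15 - (-6) = 21
d = sqrt(4² + 21²) = sqrt(16 + 441) = sqrt(457) = 21.38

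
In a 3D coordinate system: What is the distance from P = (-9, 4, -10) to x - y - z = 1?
d = |1(-9) + (-1)(4) + (-1)(-10) - (1)| / √(1² + (-1)² + (-1)²) = 4/√3 = 2.309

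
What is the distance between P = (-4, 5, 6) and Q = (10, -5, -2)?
d = √[(14)² + (-10)² + (-8)²] = √360 = 18.97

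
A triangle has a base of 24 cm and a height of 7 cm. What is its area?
Area = (1/2) * base * height
Area = (1/2) * 24 * 7
Area = 84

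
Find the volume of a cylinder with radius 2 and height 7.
Volume = pi * r² * h
Volume = pi * 2² * 7
Volume = pi * 4 * 7
Volume = pi * 28
Volume = 87.96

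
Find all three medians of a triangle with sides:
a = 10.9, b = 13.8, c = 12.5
Using m_x = ½√(2y² + 2z² - x²):
m_a = ½√(2·13.8² + 2·12.5² - 10.9²) = ½√574.57 = 11.99
m_b = ½√(2·10.9² + 2·12.5² - 13.8²) = ½√359.68 = 9.483
m_c = ½√(2·10.9² + 2·13.8² - 12.5²) = ½√462.25 = 10.75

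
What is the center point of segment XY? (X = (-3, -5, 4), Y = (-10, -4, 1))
Midpoint = ((-3-10)/2, (-5-4)/2, (4+1)/2) = (-6.5, -4.5, 2.5)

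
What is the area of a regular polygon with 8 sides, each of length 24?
For a regular 8-gon with side length s = 24:
Apothem a = s / (2*tan(pi/8)) = 24 / (2*tan(pi/8)) ≈ 28.97056
Perimeter P = 8 * 24 = 192
Area = (1/2) * P * a = (1/2) * 192 * 28.97056 = 2781.17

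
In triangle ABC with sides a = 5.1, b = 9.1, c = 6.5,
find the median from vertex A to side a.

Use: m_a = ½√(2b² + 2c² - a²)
m_a = ½√(2·9.1² + 2·6.5² - 5.1²)
m_a = ½√(165.62 + 84.5 - 26.01) = ½√224.11 = 7.485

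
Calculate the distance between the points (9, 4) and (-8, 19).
Using the distance formula: d = sqrt((x₂-x₁)² + (y₂-y₁)²)
dx = (-8) - 9 = -17
dy = 19 - 4 = 15
d = sqrt((-17)² + 15²) = sqrt(289 + 225) = sqrt(514) = 22.67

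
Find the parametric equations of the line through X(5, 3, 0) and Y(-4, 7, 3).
Direction vector d = Y - X = (-9, 4, 3)
x = 5 - 9t, y = 3 + 4t, z = 0 + 3t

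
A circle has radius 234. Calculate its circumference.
Circumference = 2 * pi * r
Circumference = 2 * pi * 234
Circumference = 1470.27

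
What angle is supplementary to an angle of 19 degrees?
Supplementary angles sum to 180 degrees.
Other angle = 180 - 19
Other angle = 161 degrees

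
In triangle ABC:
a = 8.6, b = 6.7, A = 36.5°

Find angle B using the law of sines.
sin(B)/b = sin(A)/a
sin(B) = b·sin(A)/a = 6.7·sin(36.5°)/8.6 = 0.463408
B = arcsin(0.463408) = 27.61°  (b ≤ a, so B ≤ A and the acute solution is unique)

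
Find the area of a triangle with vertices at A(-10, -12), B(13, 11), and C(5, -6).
Using the coordinate formula: Area = (1/2)|x₁(y₂-y₃) + x₂(y₃-y₁) + x₃(y₁-y₂)|
Area = (1/2)|(-10)(11-(-6)) + 13((-6)-(-12)) + 5((-12)-11)|
Area = (1/2)|(-10)*17 + 13*6 + 5*(-23)|
Area = (1/2)|(-170) + 78 + (-115)|
Area = (1/2)*207 = 103.50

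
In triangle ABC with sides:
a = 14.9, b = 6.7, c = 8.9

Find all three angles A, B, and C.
By the law of cosines:
cos(A) = (b² + c² - a²)/(2bc) = -0.820979  →  A = 145.2°
cos(B) = (a² + c² - b²)/(2ac) = 0.966481  →  B = 14.88°
cos(C) = (a² + b² - c²)/(2ab) = 0.940048  →  C = 19.94°
Check: A + B + C = 180.0° ✓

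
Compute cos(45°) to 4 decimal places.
cos(45 degrees) = sqrt(2)/2
Decimal approximation: 0.7071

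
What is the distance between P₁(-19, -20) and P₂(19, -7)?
Using the distance formula: d = sqrt((x₂-x₁)² + (y₂-y₁)²)
dx = 19 - (-19) = 38
dy = (-7) - (-20) = 13
d = sqrt(38² + 13²) = sqrt(1444 + 169) = sqrt(1613) = 40.16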